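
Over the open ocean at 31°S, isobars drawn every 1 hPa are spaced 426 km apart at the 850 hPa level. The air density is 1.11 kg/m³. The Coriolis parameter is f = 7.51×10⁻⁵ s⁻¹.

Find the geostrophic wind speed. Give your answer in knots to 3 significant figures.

5.47 knots

Pressure gradient: |∂P/∂n| = 100 Pa / 426000 m = 2.35×10⁻⁴ Pa/m
Geostrophic balance (pressure-gradient force = Coriolis force):
V_g = (1/(fρ)) |∂P/∂n| = 2.35×10⁻⁴ / (7.51×10⁻⁵ × 1.11) = 2.82 m/s
Converting: 2.82 m/s × 1.944 = 5.47 knots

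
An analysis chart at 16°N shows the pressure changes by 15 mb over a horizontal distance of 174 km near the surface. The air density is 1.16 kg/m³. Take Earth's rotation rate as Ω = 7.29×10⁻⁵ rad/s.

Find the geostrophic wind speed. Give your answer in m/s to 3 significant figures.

185 m/s

Coriolis parameter at 16°N:
f = 2Ω sin φ = 2 × 7.29×10⁻⁵ × sin 16° = 4.02×10⁻⁵ s⁻¹
Pressure gradient: |∂P/∂n| = 1500 Pa / 174000 m = 8.62×10⁻³ Pa/m
Geostrophic balance (pressure-gradient force = Coriolis force):
V_g = (1/(fρ)) |∂P/∂n| = 8.62×10⁻³ / (4.02×10⁻⁵ × 1.16) = 185 m/s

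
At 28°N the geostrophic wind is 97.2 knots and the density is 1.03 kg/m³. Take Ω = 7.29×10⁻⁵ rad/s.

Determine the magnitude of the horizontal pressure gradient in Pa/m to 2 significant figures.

Coriolis parameter at 28°N:
f = 2Ω sin φ = 2 × 7.29×10⁻⁵ × sin 28° = 6.84×10⁻⁵ s⁻¹
Wind speed in SI: 97.2 knots = 50.0 m/s
Geostrophic balance rearranged: |∂P/∂n| = f ρ V_g
|∂P/∂n| = 6.84×10⁻⁵ × 1.03 × 50.0 = 3.53×10⁻³ Pa/m

3.5×10⁻³ Pa/m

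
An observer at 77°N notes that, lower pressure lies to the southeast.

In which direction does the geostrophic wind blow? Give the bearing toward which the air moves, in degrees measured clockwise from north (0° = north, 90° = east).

The pressure-gradient force points toward the southeast (bearing 135°).
Geostrophic balance: in the Northern Hemisphere the Coriolis force deflects motion to the right, so the geostrophic wind blows 90° to the right of the pressure-gradient force (low pressure on the left).
Rotating 135° by 90° clockwise gives 225° — the wind blows toward the southwest.

225°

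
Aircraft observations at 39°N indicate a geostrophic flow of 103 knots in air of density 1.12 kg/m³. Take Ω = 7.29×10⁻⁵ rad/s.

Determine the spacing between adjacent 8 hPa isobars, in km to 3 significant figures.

Coriolis parameter at 39°N:
f = 2Ω sin φ = 2 × 7.29×10⁻⁵ × sin 39° = 9.18×10⁻⁵ s⁻¹
Wind speed in SI: 103 knots = 53.0 m/s
Geostrophic balance rearranged: |∂P/∂n| = f ρ V_g
|∂P/∂n| = 9.18×10⁻⁵ × 1.12 × 53.0 = 5.45×10⁻³ Pa/m
Isobar spacing: Δn = ΔP/|∂P/∂n| = 800 Pa / 5.45×10⁻³ Pa/m = 146915 m ≈ 147 km

147 km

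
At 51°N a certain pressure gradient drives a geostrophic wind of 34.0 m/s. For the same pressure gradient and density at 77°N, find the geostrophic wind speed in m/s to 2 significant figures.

With the same pressure gradient and density, V_g ∝ 1/f ∝ 1/sin φ.
V₂ = V₁ · sin φ₁ / sin φ₂ = 34.0 × sin 51° / sin 77°
V₂ = 34.0 × 0.7771/0.9744 = 27 m/s

27 m/s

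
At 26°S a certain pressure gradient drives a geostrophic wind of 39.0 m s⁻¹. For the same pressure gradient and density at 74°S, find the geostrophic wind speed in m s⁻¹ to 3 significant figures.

With the same pressure gradient and density, V_g ∝ 1/f ∝ 1/sin φ.
V₂ = V₁ · sin φ₁ / sin φ₂ = 39.0 × sin 26° / sin 74°
V₂ = 39.0 × 0.4384/0.9613 = 17.8 m s⁻¹

17.8 m s⁻¹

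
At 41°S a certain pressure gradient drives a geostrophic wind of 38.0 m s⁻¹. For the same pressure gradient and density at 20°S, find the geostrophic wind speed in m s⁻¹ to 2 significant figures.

With the same pressure gradient and density, V_g ∝ 1/f ∝ 1/sin φ.
V₂ = V₁ · sin φ₁ / sin φ₂ = 38.0 × sin 41° / sin 20°
V₂ = 38.0 × 0.6561/0.3420 = 73 m s⁻¹

73 m s⁻¹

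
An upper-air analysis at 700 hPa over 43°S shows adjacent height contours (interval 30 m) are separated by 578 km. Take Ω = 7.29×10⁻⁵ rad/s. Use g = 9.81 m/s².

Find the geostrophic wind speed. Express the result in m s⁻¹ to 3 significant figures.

5.12 m s⁻¹

Coriolis parameter at 43°S:
f = 2Ω sin φ = 2 × 7.29×10⁻⁵ × sin 43° = 9.94×10⁻⁵ s⁻¹
Height gradient: |∂Z/∂n| = 30 m / 578000 m = 5.19×10⁻⁵
On a pressure surface, geostrophic balance gives V_g = (g/f)|∂Z/∂n|:
V_g = 9.81 × 5.19×10⁻⁵ / 9.94×10⁻⁵ = 5.12 m/s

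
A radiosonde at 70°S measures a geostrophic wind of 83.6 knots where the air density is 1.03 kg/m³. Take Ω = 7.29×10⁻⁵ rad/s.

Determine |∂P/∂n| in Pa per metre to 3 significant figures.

Coriolis parameter at 70°S:
f = 2Ω sin φ = 2 × 7.29×10⁻⁵ × sin 70° = 1.37×10⁻⁴ s⁻¹
Wind speed in SI: 83.6 knots = 43.0 m/s
Geostrophic balance rearranged: |∂P/∂n| = f ρ V_g
|∂P/∂n| = 1.37×10⁻⁴ × 1.03 × 43.0 = 6.07×10⁻³ Pa/m

6.07×10⁻³ Pa/m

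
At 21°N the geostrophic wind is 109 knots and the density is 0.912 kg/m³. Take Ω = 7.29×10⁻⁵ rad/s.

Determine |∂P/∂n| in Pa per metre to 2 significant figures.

Coriolis parameter at 21°N:
f = 2Ω sin φ = 2 × 7.29×10⁻⁵ × sin 21° = 5.23×10⁻⁵ s⁻¹
Wind speed in SI: 109 knots = 56.1 m/s
Geostrophic balance rearranged: |∂P/∂n| = f ρ V_g
|∂P/∂n| = 5.23×10⁻⁵ × 0.912 × 56.1 = 2.67×10⁻³ Pa/m

2.7×10⁻³ Pa/m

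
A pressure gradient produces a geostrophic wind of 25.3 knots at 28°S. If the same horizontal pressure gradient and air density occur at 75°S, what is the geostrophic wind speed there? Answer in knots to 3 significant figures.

12.3 knots

With the same pressure gradient and density, V_g ∝ 1/f ∝ 1/sin φ.
V₂ = V₁ · sin φ₁ / sin φ₂ = 25.3 × sin 28° / sin 75°
V₂ = 25.3 × 0.4695/0.9659 = 12.3 knots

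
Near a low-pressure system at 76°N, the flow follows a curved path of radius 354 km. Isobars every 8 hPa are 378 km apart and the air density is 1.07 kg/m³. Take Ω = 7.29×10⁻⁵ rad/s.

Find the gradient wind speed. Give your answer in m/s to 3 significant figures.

11.4 m/s

Coriolis parameter at 76°N:
f = 2Ω sin φ = 2 × 7.29×10⁻⁵ × sin 76° = 1.41×10⁻⁴ s⁻¹
Pressure gradient: |∂P/∂n| = 800 Pa / 378000 m = 2.12×10⁻³ Pa/m
Geostrophic speed: V_g = |∂P/∂n|/(fρ) = 2.12×10⁻³/(1.41×10⁻⁴ × 1.07) = 14.0 m/s
Around a low, centrifugal force acts outward with Coriolis, so pressure-gradient force balances both:
(1/ρ)|∂P/∂n| = fV + V²/R  →  V² + fR·V − fR·V_g = 0
With fR = 1.41×10⁻⁴ × 354×10³ m = 50.1 m/s:
V = [−fR + √((fR)² + 4 fR V_g)]/2 = [−50.1 + √(50.1² + 4×50.1×14)]/2 = 11.4 m/s
Subgeostrophic (V < V_g = 14 m/s), as expected around a low.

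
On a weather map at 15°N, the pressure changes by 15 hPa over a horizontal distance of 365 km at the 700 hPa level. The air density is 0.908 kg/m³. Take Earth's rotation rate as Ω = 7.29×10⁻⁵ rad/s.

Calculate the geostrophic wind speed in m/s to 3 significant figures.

Coriolis parameter at 15°N:
f = 2Ω sin φ = 2 × 7.29×10⁻⁵ × sin 15° = 3.77×10⁻⁵ s⁻¹
Pressure gradient: |∂P/∂n| = 1500 Pa / 365000 m = 4.11×10⁻³ Pa/m
Geostrophic balance (pressure-gradient force = Coriolis force):
V_g = (1/(fρ)) |∂P/∂n| = 4.11×10⁻³ / (3.77×10⁻⁵ × 0.908) = 120 m/s

120 m/s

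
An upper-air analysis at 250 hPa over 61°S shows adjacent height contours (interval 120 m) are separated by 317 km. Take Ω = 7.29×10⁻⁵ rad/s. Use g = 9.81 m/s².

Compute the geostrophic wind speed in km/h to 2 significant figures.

Coriolis parameter at 61°S:
f = 2Ω sin φ = 2 × 7.29×10⁻⁵ × sin 61° = 1.28×10⁻⁴ s⁻¹
Height gradient: |∂Z/∂n| = 120 m / 317000 m = 3.79×10⁻⁴
On a pressure surface, geostrophic balance gives V_g = (g/f)|∂Z/∂n|:
V_g = 9.81 × 3.79×10⁻⁴ / 1.28×10⁻⁴ = 29.1 m/s
Converting: 29.1 m/s × 3.6 = 100 km/h

100 km/h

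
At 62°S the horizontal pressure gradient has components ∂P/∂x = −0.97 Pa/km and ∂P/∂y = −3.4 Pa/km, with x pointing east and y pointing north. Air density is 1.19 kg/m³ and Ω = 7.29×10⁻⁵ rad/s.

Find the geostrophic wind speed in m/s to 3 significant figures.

23.1 m/s

Coriolis parameter at 62°S:
f = 2Ω sin φ = 2 × 7.29×10⁻⁵ × sin 62° = 1.29×10⁻⁴ s⁻¹
In the Southern Hemisphere f is negative: f = −1.29×10⁻⁴ s⁻¹.
Component geostrophic relations (x east, y north):
u_g = −(1/(fρ)) ∂P/∂y,  v_g = (1/(fρ)) ∂P/∂x
u_g = −(−3.4×10⁻³)/(−1.29×10⁻⁴ × 1.19) = −22.2 m/s;  v_g = (−0.97×10⁻³)/(−1.29×10⁻⁴ × 1.19) = 6.33 m/s
|V_g| = √(u_g² + v_g²) = 23.1 m/s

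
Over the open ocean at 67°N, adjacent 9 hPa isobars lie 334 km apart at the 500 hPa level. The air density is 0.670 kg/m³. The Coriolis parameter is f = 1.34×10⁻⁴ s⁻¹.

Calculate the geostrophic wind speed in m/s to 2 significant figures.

Pressure gradient: |∂P/∂n| = 900 Pa / 334000 m = 2.69×10⁻³ Pa/m
Geostrophic balance (pressure-gradient force = Coriolis force):
V_g = (1/(fρ)) |∂P/∂n| = 2.69×10⁻³ / (1.34×10⁻⁴ × 0.670) = 30.0 m/s

30 m/s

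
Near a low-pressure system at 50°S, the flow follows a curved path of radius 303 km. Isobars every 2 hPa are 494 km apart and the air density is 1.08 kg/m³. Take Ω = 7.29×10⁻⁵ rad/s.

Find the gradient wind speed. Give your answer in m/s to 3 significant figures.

3.08 m/s

Coriolis parameter at 50°S:
f = 2Ω sin φ = 2 × 7.29×10⁻⁵ × sin 50° = 1.12×10⁻⁴ s⁻¹
Pressure gradient: |∂P/∂n| = 200 Pa / 494000 m = 4.05×10⁻⁴ Pa/m
Geostrophic speed: V_g = |∂P/∂n|/(fρ) = 4.05×10⁻⁴/(1.12×10⁻⁴ × 1.08) = 3.36 m/s
Around a low, centrifugal force acts outward with Coriolis, so pressure-gradient force balances both:
(1/ρ)|∂P/∂n| = fV + V²/R  →  V² + fR·V − fR·V_g = 0
With fR = 1.12×10⁻⁴ × 303×10³ m = 33.8 m/s:
V = [−fR + √((fR)² + 4 fR V_g)]/2 = [−33.8 + √(33.8² + 4×33.8×3.36)]/2 = 3.08 m/s
Subgeostrophic (V < V_g = 3.36 m/s), as expected around a low.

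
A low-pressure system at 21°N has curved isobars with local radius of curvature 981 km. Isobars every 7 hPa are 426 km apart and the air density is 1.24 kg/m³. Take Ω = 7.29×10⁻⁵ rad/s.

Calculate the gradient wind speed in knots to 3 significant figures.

Coriolis parameter at 21°N:
f = 2Ω sin φ = 2 × 7.29×10⁻⁵ × sin 21° = 5.23×10⁻⁵ s⁻¹
Pressure gradient: |∂P/∂n| = 700 Pa / 426000 m = 1.64×10⁻³ Pa/m
Geostrophic speed: V_g = |∂P/∂n|/(fρ) = 1.64×10⁻³/(5.23×10⁻⁵ × 1.24) = 25.4 m/s
Around a low, centrifugal force acts outward with Coriolis, so pressure-gradient force balances both:
(1/ρ)|∂P/∂n| = fV + V²/R  →  V² + fR·V − fR·V_g = 0
With fR = 5.23×10⁻⁵ × 981×10³ m = 51.3 m/s:
V = [−fR + √((fR)² + 4 fR V_g)]/2 = [−51.3 + √(51.3² + 4×51.3×25.4)]/2 = 18.6 m/s
Subgeostrophic (V < V_g = 25.4 m/s), as expected around a low.
Converting: 18.6 m/s × 1.944 = 36.2 knots

36.2 knots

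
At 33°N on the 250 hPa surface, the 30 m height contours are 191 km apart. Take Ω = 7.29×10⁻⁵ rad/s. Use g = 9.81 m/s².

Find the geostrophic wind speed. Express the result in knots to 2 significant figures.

Coriolis parameter at 33°N:
f = 2Ω sin φ = 2 × 7.29×10⁻⁵ × sin 33° = 7.94×10⁻⁵ s⁻¹
Height gradient: |∂Z/∂n| = 30 m / 191000 m = 1.57×10⁻⁴
On a pressure surface, geostrophic balance gives V_g = (g/f)|∂Z/∂n|:
V_g = 9.81 × 1.57×10⁻⁴ / 7.94×10⁻⁵ = 19.4 m/s
Converting: 19.4 m/s × 1.944 = 38 knots

38 knots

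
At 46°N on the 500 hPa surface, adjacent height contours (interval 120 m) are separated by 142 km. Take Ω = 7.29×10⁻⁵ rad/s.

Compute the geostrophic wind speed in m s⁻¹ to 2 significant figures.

Coriolis parameter at 46°N:
f = 2Ω sin φ = 2 × 7.29×10⁻⁵ × sin 46° = 1.05×10⁻⁴ s⁻¹
Height gradient: |∂Z/∂n| = 120 m / 142000 m = 8.45×10⁻⁴
On a pressure surface, geostrophic balance gives V_g = (g/f)|∂Z/∂n|:
V_g = 9.81 × 8.45×10⁻⁴ / 1.05×10⁻⁴ = 79.0 m/s

79 m s⁻¹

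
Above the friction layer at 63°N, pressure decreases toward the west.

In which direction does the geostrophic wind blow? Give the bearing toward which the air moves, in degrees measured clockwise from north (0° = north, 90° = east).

The pressure-gradient force points toward the west (bearing 270°).
Geostrophic balance: in the Northern Hemisphere the Coriolis force deflects motion to the right, so the geostrophic wind blows 90° to the right of the pressure-gradient force (low pressure on the left).
Rotating 270° by 90° clockwise gives 000° — the wind blows toward the north.

000°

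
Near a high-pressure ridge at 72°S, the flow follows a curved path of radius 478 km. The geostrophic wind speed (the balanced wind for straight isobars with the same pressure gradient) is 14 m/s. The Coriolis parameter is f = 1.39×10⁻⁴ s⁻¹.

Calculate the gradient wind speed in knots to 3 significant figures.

39.0 knots

Around a high, pressure-gradient force acts outward with centrifugal, so Coriolis balances both:
fV = (1/ρ)|∂P/∂n| + V²/R  →  V² − fR·V + fR·V_g = 0
With fR = 1.39×10⁻⁴ × 478×10³ m = 66.4 m/s:
V = [fR − √((fR)² − 4 fR V_g)]/2 = [66.4 − √(66.4² − 4×66.4×14)]/2 = 20.1 m/s
Supergeostrophic (V > V_g = 14 m/s), as expected around a high.
Converting: 20.1 m/s × 1.944 = 39.0 knots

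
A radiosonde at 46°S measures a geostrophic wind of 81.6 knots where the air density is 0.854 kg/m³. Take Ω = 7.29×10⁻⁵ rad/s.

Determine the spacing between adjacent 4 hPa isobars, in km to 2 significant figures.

Coriolis parameter at 46°S:
f = 2Ω sin φ = 2 × 7.29×10⁻⁵ × sin 46° = 1.05×10⁻⁴ s⁻¹
Wind speed in SI: 81.6 knots = 42.0 m/s
Geostrophic balance rearranged: |∂P/∂n| = f ρ V_g
|∂P/∂n| = 1.05×10⁻⁴ × 0.854 × 42.0 = 3.76×10⁻³ Pa/m
Isobar spacing: Δn = ΔP/|∂P/∂n| = 400 Pa / 3.76×10⁻³ Pa/m = 106385 m ≈ 110 km

110 km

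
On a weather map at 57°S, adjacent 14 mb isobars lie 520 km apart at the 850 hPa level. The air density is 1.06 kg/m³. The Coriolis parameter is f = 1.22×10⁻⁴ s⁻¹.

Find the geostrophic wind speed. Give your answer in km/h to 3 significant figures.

Pressure gradient: |∂P/∂n| = 1400 Pa / 520000 m = 2.69×10⁻³ Pa/m
Geostrophic balance (pressure-gradient force = Coriolis force):
V_g = (1/(fρ)) |∂P/∂n| = 2.69×10⁻³ / (1.22×10⁻⁴ × 1.06) = 20.8 m/s
Converting: 20.8 m/s × 3.6 = 74.9 km/h

74.9 km/h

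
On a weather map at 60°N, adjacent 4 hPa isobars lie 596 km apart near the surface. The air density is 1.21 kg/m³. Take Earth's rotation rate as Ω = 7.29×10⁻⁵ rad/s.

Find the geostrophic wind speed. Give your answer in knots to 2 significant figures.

8.5 knots

Coriolis parameter at 60°N:
f = 2Ω sin φ = 2 × 7.29×10⁻⁵ × sin 60° = 1.26×10⁻⁴ s⁻¹
Pressure gradient: |∂P/∂n| = 400 Pa / 596000 m = 6.71×10⁻⁴ Pa/m
Geostrophic balance (pressure-gradient force = Coriolis force):
V_g = (1/(fρ)) |∂P/∂n| = 6.71×10⁻⁴ / (1.26×10⁻⁴ × 1.21) = 4.39 m/s
Converting: 4.39 m/s × 1.944 = 8.5 knots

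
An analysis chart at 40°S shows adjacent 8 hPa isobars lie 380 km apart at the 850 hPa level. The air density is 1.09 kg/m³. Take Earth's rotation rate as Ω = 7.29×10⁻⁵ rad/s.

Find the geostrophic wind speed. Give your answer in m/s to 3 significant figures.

Coriolis parameter at 40°S:
f = 2Ω sin φ = 2 × 7.29×10⁻⁵ × sin 40° = 9.37×10⁻⁵ s⁻¹
Pressure gradient: |∂P/∂n| = 800 Pa / 380000 m = 2.11×10⁻³ Pa/m
Geostrophic balance (pressure-gradient force = Coriolis force):
V_g = (1/(fρ)) |∂P/∂n| = 2.11×10⁻³ / (9.37×10⁻⁵ × 1.09) = 20.6 m/s

20.6 m/s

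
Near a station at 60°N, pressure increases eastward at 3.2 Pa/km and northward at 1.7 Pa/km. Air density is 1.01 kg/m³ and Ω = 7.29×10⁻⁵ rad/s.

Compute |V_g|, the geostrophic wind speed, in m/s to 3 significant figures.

Coriolis parameter at 60°N:
f = 2Ω sin φ = 2 × 7.29×10⁻⁵ × sin 60° = 1.26×10⁻⁴ s⁻¹
Component geostrophic relations (x east, y north):
u_g = −(1/(fρ)) ∂P/∂y,  v_g = (1/(fρ)) ∂P/∂x
u_g = −(1.7×10⁻³)/(1.26×10⁻⁴ × 1.01) = −13.3 m/s;  v_g = (3.2×10⁻³)/(1.26×10⁻⁴ × 1.01) = 25.1 m/s
|V_g| = √(u_g² + v_g²) = 28.4 m/s

28.4 m/s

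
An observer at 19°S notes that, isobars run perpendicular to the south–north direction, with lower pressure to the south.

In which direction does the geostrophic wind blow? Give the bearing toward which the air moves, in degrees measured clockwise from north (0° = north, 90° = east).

090°

The pressure-gradient force points toward the south (bearing 180°).
Geostrophic balance: in the Southern Hemisphere the Coriolis force deflects motion to the left, so the geostrophic wind blows 90° to the left of the pressure-gradient force (low pressure on the right).
Rotating 180° by 90° counterclockwise gives 090° — the wind blows toward the east.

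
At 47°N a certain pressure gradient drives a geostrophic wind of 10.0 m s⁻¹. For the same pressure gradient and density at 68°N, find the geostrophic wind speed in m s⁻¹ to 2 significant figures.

With the same pressure gradient and density, V_g ∝ 1/f ∝ 1/sin φ.
V₂ = V₁ · sin φ₁ / sin φ₂ = 10.0 × sin 47° / sin 68°
V₂ = 10.0 × 0.7314/0.9272 = 7.9 m s⁻¹

7.9 m s⁻¹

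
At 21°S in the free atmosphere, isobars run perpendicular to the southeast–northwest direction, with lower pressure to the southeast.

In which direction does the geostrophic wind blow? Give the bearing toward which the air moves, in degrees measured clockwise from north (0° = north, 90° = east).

045°

The pressure-gradient force points toward the southeast (bearing 135°).
Geostrophic balance: in the Southern Hemisphere the Coriolis force deflects motion to the left, so the geostrophic wind blows 90° to the left of the pressure-gradient force (low pressure on the right).
Rotating 135° by 90° counterclockwise gives 045° — the wind blows toward the northeast.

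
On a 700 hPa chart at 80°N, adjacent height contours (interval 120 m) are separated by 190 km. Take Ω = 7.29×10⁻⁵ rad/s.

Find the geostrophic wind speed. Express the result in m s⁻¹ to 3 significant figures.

43.2 m s⁻¹

Coriolis parameter at 80°N:
f = 2Ω sin φ = 2 × 7.29×10⁻⁵ × sin 80° = 1.44×10⁻⁴ s⁻¹
Height gradient: |∂Z/∂n| = 120 m / 190000 m = 6.32×10⁻⁴
On a pressure surface, geostrophic balance gives V_g = (g/f)|∂Z/∂n|:
V_g = 9.81 × 6.32×10⁻⁴ / 1.44×10⁻⁴ = 43.2 m/s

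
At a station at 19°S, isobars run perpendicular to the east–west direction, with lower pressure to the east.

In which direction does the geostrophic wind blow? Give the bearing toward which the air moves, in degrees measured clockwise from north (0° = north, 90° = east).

The pressure-gradient force points toward the east (bearing 090°).
Geostrophic balance: in the Southern Hemisphere the Coriolis force deflects motion to the left, so the geostrophic wind blows 90° to the left of the pressure-gradient force (low pressure on the right).
Rotating 090° by 90° counterclockwise gives 000° — the wind blows toward the north.

000°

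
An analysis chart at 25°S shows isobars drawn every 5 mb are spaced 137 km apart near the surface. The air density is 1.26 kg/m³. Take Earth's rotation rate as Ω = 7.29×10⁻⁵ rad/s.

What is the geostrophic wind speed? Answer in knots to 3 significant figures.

91.4 knots

Coriolis parameter at 25°S:
f = 2Ω sin φ = 2 × 7.29×10⁻⁵ × sin 25° = 6.16×10⁻⁵ s⁻¹
Pressure gradient: |∂P/∂n| = 500 Pa / 137000 m = 3.65×10⁻³ Pa/m
Geostrophic balance (pressure-gradient force = Coriolis force):
V_g = (1/(fρ)) |∂P/∂n| = 3.65×10⁻³ / (6.16×10⁻⁵ × 1.26) = 47.0 m/s
Converting: 47.0 m/s × 1.944 = 91.4 knots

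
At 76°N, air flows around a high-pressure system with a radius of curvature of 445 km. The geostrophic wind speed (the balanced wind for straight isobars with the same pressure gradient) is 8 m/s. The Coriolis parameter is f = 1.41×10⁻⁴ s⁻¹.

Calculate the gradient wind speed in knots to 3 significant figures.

Around a high, pressure-gradient force acts outward with centrifugal, so Coriolis balances both:
fV = (1/ρ)|∂P/∂n| + V²/R  →  V² − fR·V + fR·V_g = 0
With fR = 1.41×10⁻⁴ × 445×10³ m = 62.7 m/s:
V = [fR − √((fR)² − 4 fR V_g)]/2 = [62.7 − √(62.7² − 4×62.7×8)]/2 = 9.41 m/s
Supergeostrophic (V > V_g = 8 m/s), as expected around a high.
Converting: 9.41 m/s × 1.944 = 18.3 knots

18.3 knots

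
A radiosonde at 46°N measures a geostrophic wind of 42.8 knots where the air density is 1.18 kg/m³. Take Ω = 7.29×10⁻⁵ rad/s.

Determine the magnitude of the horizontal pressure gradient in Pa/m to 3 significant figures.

Coriolis parameter at 46°N:
f = 2Ω sin φ = 2 × 7.29×10⁻⁵ × sin 46° = 1.05×10⁻⁴ s⁻¹
Wind speed in SI: 42.8 knots = 22.0 m/s
Geostrophic balance rearranged: |∂P/∂n| = f ρ V_g
|∂P/∂n| = 1.05×10⁻⁴ × 1.18 × 22.0 = 2.72×10⁻³ Pa/m

2.72×10⁻³ Pa/m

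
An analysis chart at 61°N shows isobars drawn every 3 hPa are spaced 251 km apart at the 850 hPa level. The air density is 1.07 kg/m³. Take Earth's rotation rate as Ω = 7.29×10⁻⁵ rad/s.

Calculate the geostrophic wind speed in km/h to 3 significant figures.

Coriolis parameter at 61°N:
f = 2Ω sin φ = 2 × 7.29×10⁻⁵ × sin 61° = 1.28×10⁻⁴ s⁻¹
Pressure gradient: |∂P/∂n| = 300 Pa / 251000 m = 1.20×10⁻³ Pa/m
Geostrophic balance (pressure-gradient force = Coriolis force):
V_g = (1/(fρ)) |∂P/∂n| = 1.20×10⁻³ / (1.28×10⁻⁴ × 1.07) = 8.76 m/s
Converting: 8.76 m/s × 3.6 = 31.5 km/h

31.5 km/h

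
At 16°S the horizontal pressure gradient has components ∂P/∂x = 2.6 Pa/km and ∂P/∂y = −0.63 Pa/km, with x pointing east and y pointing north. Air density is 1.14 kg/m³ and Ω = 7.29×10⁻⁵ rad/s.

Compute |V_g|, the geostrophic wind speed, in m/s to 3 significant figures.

Coriolis parameter at 16°S:
f = 2Ω sin φ = 2 × 7.29×10⁻⁵ × sin 16° = 4.02×10⁻⁵ s⁻¹
In the Southern Hemisphere f is negative: f = −4.02×10⁻⁵ s⁻¹.
Component geostrophic relations (x east, y north):
u_g = −(1/(fρ)) ∂P/∂y,  v_g = (1/(fρ)) ∂P/∂x
u_g = −(−0.63×10⁻³)/(−4.02×10⁻⁵ × 1.14) = −13.8 m/s;  v_g = (2.6×10⁻³)/(−4.02×10⁻⁵ × 1.14) = −56.8 m/s
|V_g| = √(u_g² + v_g²) = 58.4 m/s

58.4 m/s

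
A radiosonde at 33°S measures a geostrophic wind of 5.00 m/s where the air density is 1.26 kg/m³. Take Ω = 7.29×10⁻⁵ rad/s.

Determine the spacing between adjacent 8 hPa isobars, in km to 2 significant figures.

1600 km

Coriolis parameter at 33°S:
f = 2Ω sin φ = 2 × 7.29×10⁻⁵ × sin 33° = 7.94×10⁻⁵ s⁻¹
Geostrophic balance rearranged: |∂P/∂n| = f ρ V_g
|∂P/∂n| = 7.94×10⁻⁵ × 1.26 × 5.00 = 5.00×10⁻⁴ Pa/m
Isobar spacing: Δn = ΔP/|∂P/∂n| = 800 Pa / 5.00×10⁻⁴ Pa/m = 1599128 m ≈ 1600 km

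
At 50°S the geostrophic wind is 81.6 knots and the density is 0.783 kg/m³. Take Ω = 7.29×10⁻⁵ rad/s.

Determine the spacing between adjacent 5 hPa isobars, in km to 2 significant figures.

Coriolis parameter at 50°S:
f = 2Ω sin φ = 2 × 7.29×10⁻⁵ × sin 50° = 1.12×10⁻⁴ s⁻¹
Wind speed in SI: 81.6 knots = 42.0 m/s
Geostrophic balance rearranged: |∂P/∂n| = f ρ V_g
|∂P/∂n| = 1.12×10⁻⁴ × 0.783 × 42.0 = 3.67×10⁻³ Pa/m
Isobar spacing: Δn = ΔP/|∂P/∂n| = 500 Pa / 3.67×10⁻³ Pa/m = 136197 m ≈ 140 km

140 km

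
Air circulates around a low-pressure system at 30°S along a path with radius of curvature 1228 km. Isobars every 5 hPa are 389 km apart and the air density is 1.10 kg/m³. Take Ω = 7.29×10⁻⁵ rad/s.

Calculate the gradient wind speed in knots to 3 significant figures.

Coriolis parameter at 30°S:
f = 2Ω sin φ = 2 × 7.29×10⁻⁵ × sin 30° = 7.29×10⁻⁵ s⁻¹
Pressure gradient: |∂P/∂n| = 500 Pa / 389000 m = 1.29×10⁻³ Pa/m
Geostrophic speed: V_g = |∂P/∂n|/(fρ) = 1.29×10⁻³/(7.29×10⁻⁵ × 1.10) = 16.0 m/s
Around a low, centrifugal force acts outward with Coriolis, so pressure-gradient force balances both:
(1/ρ)|∂P/∂n| = fV + V²/R  →  V² + fR·V − fR·V_g = 0
With fR = 7.29×10⁻⁵ × 1228×10³ m = 89.5 m/s:
V = [−fR + √((fR)² + 4 fR V_g)]/2 = [−89.5 + √(89.5² + 4×89.5×16)]/2 = 13.9 m/s
Subgeostrophic (V < V_g = 16 m/s), as expected around a low.
Converting: 13.9 m/s × 1.944 = 27.0 knots

27.0 knots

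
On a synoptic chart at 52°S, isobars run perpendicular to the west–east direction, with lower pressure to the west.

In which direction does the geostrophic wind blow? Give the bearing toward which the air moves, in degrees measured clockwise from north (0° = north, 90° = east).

The pressure-gradient force points toward the west (bearing 270°).
Geostrophic balance: in the Southern Hemisphere the Coriolis force deflects motion to the left, so the geostrophic wind blows 90° to the left of the pressure-gradient force (low pressure on the right).
Rotating 270° by 90° counterclockwise gives 180° — the wind blows toward the south.

180°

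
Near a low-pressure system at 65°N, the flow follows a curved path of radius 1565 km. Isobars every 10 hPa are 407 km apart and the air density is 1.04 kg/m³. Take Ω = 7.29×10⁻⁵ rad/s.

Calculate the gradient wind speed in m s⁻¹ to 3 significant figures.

16.6 m s⁻¹

Coriolis parameter at 65°N:
f = 2Ω sin φ = 2 × 7.29×10⁻⁵ × sin 65° = 1.32×10⁻⁴ s⁻¹
Pressure gradient: |∂P/∂n| = 1000 Pa / 407000 m = 2.46×10⁻³ Pa/m
Geostrophic speed: V_g = |∂P/∂n|/(fρ) = 2.46×10⁻³/(1.32×10⁻⁴ × 1.04) = 17.9 m/s
Around a low, centrifugal force acts outward with Coriolis, so pressure-gradient force balances both:
(1/ρ)|∂P/∂n| = fV + V²/R  →  V² + fR·V − fR·V_g = 0
With fR = 1.32×10⁻⁴ × 1565×10³ m = 207 m/s:
V = [−fR + √((fR)² + 4 fR V_g)]/2 = [−207 + √(207² + 4×207×17.9)]/2 = 16.6 m/s
Subgeostrophic (V < V_g = 17.9 m/s), as expected around a low.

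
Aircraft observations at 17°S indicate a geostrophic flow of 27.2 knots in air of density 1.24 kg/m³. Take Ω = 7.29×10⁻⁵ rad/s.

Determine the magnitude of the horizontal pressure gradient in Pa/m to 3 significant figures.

Coriolis parameter at 17°S:
f = 2Ω sin φ = 2 × 7.29×10⁻⁵ × sin 17° = 4.26×10⁻⁵ s⁻¹
Wind speed in SI: 27.2 knots = 14.0 m/s
Geostrophic balance rearranged: |∂P/∂n| = f ρ V_g
|∂P/∂n| = 4.26×10⁻⁵ × 1.24 × 14.0 = 7.40×10⁻⁴ Pa/m

7.40×10⁻⁴ Pa/m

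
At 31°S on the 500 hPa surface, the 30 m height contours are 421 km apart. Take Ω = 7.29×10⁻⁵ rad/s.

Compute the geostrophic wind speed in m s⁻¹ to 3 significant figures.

9.31 m s⁻¹

Coriolis parameter at 31°S:
f = 2Ω sin φ = 2 × 7.29×10⁻⁵ × sin 31° = 7.51×10⁻⁵ s⁻¹
Height gradient: |∂Z/∂n| = 30 m / 421000 m = 7.13×10⁻⁵
On a pressure surface, geostrophic balance gives V_g = (g/f)|∂Z/∂n|:
V_g = 9.81 × 7.13×10⁻⁵ / 7.51×10⁻⁵ = 9.31 m/s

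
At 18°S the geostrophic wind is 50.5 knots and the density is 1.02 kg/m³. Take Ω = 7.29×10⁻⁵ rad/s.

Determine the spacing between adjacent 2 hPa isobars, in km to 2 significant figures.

170 km

Coriolis parameter at 18°S:
f = 2Ω sin φ = 2 × 7.29×10⁻⁵ × sin 18° = 4.51×10⁻⁵ s⁻¹
Wind speed in SI: 50.5 knots = 26.0 m/s
Geostrophic balance rearranged: |∂P/∂n| = f ρ V_g
|∂P/∂n| = 4.51×10⁻⁵ × 1.02 × 26.0 = 1.19×10⁻³ Pa/m
Isobar spacing: Δn = ΔP/|∂P/∂n| = 200 Pa / 1.19×10⁻³ Pa/m = 167518 m ≈ 170 km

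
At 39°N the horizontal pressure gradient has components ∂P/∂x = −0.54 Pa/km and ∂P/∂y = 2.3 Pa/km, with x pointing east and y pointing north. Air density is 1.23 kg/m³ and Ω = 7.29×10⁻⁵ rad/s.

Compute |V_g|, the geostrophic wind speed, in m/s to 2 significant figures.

Coriolis parameter at 39°N:
f = 2Ω sin φ = 2 × 7.29×10⁻⁵ × sin 39° = 9.18×10⁻⁵ s⁻¹
Component geostrophic relations (x east, y north):
u_g = −(1/(fρ)) ∂P/∂y,  v_g = (1/(fρ)) ∂P/∂x
u_g = −(2.3×10⁻³)/(9.18×10⁻⁵ × 1.23) = −20.4 m/s;  v_g = (−0.54×10⁻³)/(9.18×10⁻⁵ × 1.23) = −4.78 m/s
|V_g| = √(u_g² + v_g²) = 20.9 m/s

21 m/s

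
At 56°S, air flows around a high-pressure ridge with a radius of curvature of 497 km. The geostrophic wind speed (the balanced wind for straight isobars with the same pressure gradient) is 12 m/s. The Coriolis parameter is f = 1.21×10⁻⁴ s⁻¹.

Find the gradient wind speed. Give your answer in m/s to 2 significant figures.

17 m/s

Around a high, pressure-gradient force acts outward with centrifugal, so Coriolis balances both:
fV = (1/ρ)|∂P/∂n| + V²/R  →  V² − fR·V + fR·V_g = 0
With fR = 1.21×10⁻⁴ × 497×10³ m = 60.1 m/s:
V = [fR − √((fR)² − 4 fR V_g)]/2 = [60.1 − √(60.1² − 4×60.1×12)]/2 = 16.6 m/s
Supergeostrophic (V > V_g = 12 m/s), as expected around a high.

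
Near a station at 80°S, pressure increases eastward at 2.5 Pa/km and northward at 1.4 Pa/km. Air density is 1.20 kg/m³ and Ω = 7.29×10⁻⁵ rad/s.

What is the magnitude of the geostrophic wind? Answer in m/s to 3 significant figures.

Coriolis parameter at 80°S:
f = 2Ω sin φ = 2 × 7.29×10⁻⁵ × sin 80° = 1.44×10⁻⁴ s⁻¹
In the Southern Hemisphere f is negative: f = −1.44×10⁻⁴ s⁻¹.
Component geostrophic relations (x east, y north):
u_g = −(1/(fρ)) ∂P/∂y,  v_g = (1/(fρ)) ∂P/∂x
u_g = −(1.4×10⁻³)/(−1.44×10⁻⁴ × 1.20) = 8.13 m/s;  v_g = (2.5×10⁻³)/(−1.44×10⁻⁴ × 1.20) = −14.5 m/s
|V_g| = √(u_g² + v_g²) = 16.6 m/s

16.6 m/s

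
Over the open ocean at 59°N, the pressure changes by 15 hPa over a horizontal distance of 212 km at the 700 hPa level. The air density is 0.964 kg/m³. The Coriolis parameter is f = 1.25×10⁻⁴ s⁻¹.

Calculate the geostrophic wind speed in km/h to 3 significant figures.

211 km/h

Pressure gradient: |∂P/∂n| = 1500 Pa / 212000 m = 7.08×10⁻³ Pa/m
Geostrophic balance (pressure-gradient force = Coriolis force):
V_g = (1/(fρ)) |∂P/∂n| = 7.08×10⁻³ / (1.25×10⁻⁴ × 0.964) = 58.7 m/s
Converting: 58.7 m/s × 3.6 = 211 km/h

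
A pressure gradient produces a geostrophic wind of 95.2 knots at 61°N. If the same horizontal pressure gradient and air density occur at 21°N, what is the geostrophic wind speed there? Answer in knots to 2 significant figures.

230 knots

With the same pressure gradient and density, V_g ∝ 1/f ∝ 1/sin φ.
V₂ = V₁ · sin φ₁ / sin φ₂ = 95.2 × sin 61° / sin 21°
V₂ = 95.2 × 0.8746/0.3584 = 230 knots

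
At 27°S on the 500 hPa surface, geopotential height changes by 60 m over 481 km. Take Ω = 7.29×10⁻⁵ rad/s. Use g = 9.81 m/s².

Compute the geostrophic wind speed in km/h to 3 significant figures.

Coriolis parameter at 27°S:
f = 2Ω sin φ = 2 × 7.29×10⁻⁵ × sin 27° = 6.62×10⁻⁵ s⁻¹
Height gradient: |∂Z/∂n| = 60 m / 481000 m = 1.25×10⁻⁴
On a pressure surface, geostrophic balance gives V_g = (g/f)|∂Z/∂n|:
V_g = 9.81 × 1.25×10⁻⁴ / 6.62×10⁻⁵ = 18.5 m/s
Converting: 18.5 m/s × 3.6 = 66.6 km/h

66.6 km/h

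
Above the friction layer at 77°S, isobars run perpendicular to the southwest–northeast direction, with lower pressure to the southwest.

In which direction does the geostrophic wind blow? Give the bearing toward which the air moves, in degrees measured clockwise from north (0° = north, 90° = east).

135°

The pressure-gradient force points toward the southwest (bearing 225°).
Geostrophic balance: in the Southern Hemisphere the Coriolis force deflects motion to the left, so the geostrophic wind blows 90° to the left of the pressure-gradient force (low pressure on the right).
Rotating 225° by 90° counterclockwise gives 135° — the wind blows toward the southeast.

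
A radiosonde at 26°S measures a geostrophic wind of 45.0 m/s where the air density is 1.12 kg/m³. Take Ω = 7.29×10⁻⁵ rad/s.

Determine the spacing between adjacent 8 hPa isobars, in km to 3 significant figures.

248 km

Coriolis parameter at 26°S:
f = 2Ω sin φ = 2 × 7.29×10⁻⁵ × sin 26° = 6.39×10⁻⁵ s⁻¹
Geostrophic balance rearranged: |∂P/∂n| = f ρ V_g
|∂P/∂n| = 6.39×10⁻⁵ × 1.12 × 45.0 = 3.22×10⁻³ Pa/m
Isobar spacing: Δn = ΔP/|∂P/∂n| = 800 Pa / 3.22×10⁻³ Pa/m = 248348 m ≈ 248 km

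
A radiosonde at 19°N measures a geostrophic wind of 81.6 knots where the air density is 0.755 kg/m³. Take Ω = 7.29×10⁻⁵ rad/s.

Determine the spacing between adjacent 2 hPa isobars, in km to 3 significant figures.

133 km

Coriolis parameter at 19°N:
f = 2Ω sin φ = 2 × 7.29×10⁻⁵ × sin 19° = 4.75×10⁻⁵ s⁻¹
Wind speed in SI: 81.6 knots = 42.0 m/s
Geostrophic balance rearranged: |∂P/∂n| = f ρ V_g
|∂P/∂n| = 4.75×10⁻⁵ × 0.755 × 42.0 = 1.50×10⁻³ Pa/m
Isobar spacing: Δn = ΔP/|∂P/∂n| = 200 Pa / 1.50×10⁻³ Pa/m = 132940 m ≈ 133 km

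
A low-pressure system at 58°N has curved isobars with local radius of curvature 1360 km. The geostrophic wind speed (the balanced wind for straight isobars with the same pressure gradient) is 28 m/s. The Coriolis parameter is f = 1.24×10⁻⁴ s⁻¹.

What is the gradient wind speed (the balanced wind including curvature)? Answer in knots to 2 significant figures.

48 knots

Around a low, centrifugal force acts outward with Coriolis, so pressure-gradient force balances both:
(1/ρ)|∂P/∂n| = fV + V²/R  →  V² + fR·V − fR·V_g = 0
With fR = 1.24×10⁻⁴ × 1360×10³ m = 169 m/s:
V = [−fR + √((fR)² + 4 fR V_g)]/2 = [−169 + √(169² + 4×169×28)]/2 = 24.5 m/s
Subgeostrophic (V < V_g = 28 m/s), as expected around a low.
Converting: 24.5 m/s × 1.944 = 48 knots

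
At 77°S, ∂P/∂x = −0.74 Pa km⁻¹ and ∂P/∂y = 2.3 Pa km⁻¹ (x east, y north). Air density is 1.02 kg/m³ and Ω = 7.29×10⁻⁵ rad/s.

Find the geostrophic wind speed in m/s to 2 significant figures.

Coriolis parameter at 77°S:
f = 2Ω sin φ = 2 × 7.29×10⁻⁵ × sin 77° = 1.42×10⁻⁴ s⁻¹
In the Southern Hemisphere f is negative: f = −1.42×10⁻⁴ s⁻¹.
Component geostrophic relations (x east, y north):
u_g = −(1/(fρ)) ∂P/∂y,  v_g = (1/(fρ)) ∂P/∂x
u_g = −(2.3×10⁻³)/(−1.42×10⁻⁴ × 1.02) = 15.9 m/s;  v_g = (−0.74×10⁻³)/(−1.42×10⁻⁴ × 1.02) = 5.11 m/s
|V_g| = √(u_g² + v_g²) = 16.7 m/s

17 m/s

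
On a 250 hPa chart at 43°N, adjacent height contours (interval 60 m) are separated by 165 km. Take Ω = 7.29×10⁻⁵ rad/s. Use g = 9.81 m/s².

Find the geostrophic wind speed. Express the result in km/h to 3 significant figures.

129 km/h

Coriolis parameter at 43°N:
f = 2Ω sin φ = 2 × 7.29×10⁻⁵ × sin 43° = 9.94×10⁻⁵ s⁻¹
Height gradient: |∂Z/∂n| = 60 m / 165000 m = 3.64×10⁻⁴
On a pressure surface, geostrophic balance gives V_g = (g/f)|∂Z/∂n|:
V_g = 9.81 × 3.64×10⁻⁴ / 9.94×10⁻⁵ = 35.9 m/s
Converting: 35.9 m/s × 3.6 = 129 km/h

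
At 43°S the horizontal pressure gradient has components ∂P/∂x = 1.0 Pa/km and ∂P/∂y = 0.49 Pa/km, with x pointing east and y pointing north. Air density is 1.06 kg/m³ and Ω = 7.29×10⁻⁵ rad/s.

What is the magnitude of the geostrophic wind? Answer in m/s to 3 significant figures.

10.6 m/s

Coriolis parameter at 43°S:
f = 2Ω sin φ = 2 × 7.29×10⁻⁵ × sin 43° = 9.94×10⁻⁵ s⁻¹
In the Southern Hemisphere f is negative: f = −9.94×10⁻⁵ s⁻¹.
Component geostrophic relations (x east, y north):
u_g = −(1/(fρ)) ∂P/∂y,  v_g = (1/(fρ)) ∂P/∂x
u_g = −(0.49×10⁻³)/(−9.94×10⁻⁵ × 1.06) = 4.65 m/s;  v_g = (1.0×10⁻³)/(−9.94×10⁻⁵ × 1.06) = −9.49 m/s
|V_g| = √(u_g² + v_g²) = 10.6 m/s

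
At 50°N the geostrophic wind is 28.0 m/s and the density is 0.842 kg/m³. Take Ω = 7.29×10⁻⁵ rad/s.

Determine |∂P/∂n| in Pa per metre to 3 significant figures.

2.63×10⁻³ Pa/m

Coriolis parameter at 50°N:
f = 2Ω sin φ = 2 × 7.29×10⁻⁵ × sin 50° = 1.12×10⁻⁴ s⁻¹
Geostrophic balance rearranged: |∂P/∂n| = f ρ V_g
|∂P/∂n| = 1.12×10⁻⁴ × 0.842 × 28.0 = 2.63×10⁻³ Pa/m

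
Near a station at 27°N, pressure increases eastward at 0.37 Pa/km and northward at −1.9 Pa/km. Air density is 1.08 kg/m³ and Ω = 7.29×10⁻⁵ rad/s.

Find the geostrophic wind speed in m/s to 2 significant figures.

27 m/s

Coriolis parameter at 27°N:
f = 2Ω sin φ = 2 × 7.29×10⁻⁵ × sin 27° = 6.62×10⁻⁵ s⁻¹
Component geostrophic relations (x east, y north):
u_g = −(1/(fρ)) ∂P/∂y,  v_g = (1/(fρ)) ∂P/∂x
u_g = −(−1.9×10⁻³)/(6.62×10⁻⁵ × 1.08) = 26.6 m/s;  v_g = (0.37×10⁻³)/(6.62×10⁻⁵ × 1.08) = 5.18 m/s
|V_g| = √(u_g² + v_g²) = 27.1 m/s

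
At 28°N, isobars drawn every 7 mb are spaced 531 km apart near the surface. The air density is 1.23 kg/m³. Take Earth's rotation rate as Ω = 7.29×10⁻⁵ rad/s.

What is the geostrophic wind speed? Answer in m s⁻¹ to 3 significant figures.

15.7 m s⁻¹

Coriolis parameter at 28°N:
f = 2Ω sin φ = 2 × 7.29×10⁻⁵ × sin 28° = 6.84×10⁻⁵ s⁻¹
Pressure gradient: |∂P/∂n| = 700 Pa / 531000 m = 1.32×10⁻³ Pa/m
Geostrophic balance (pressure-gradient force = Coriolis force):
V_g = (1/(fρ)) |∂P/∂n| = 1.32×10⁻³ / (6.84×10⁻⁵ × 1.23) = 15.7 m/s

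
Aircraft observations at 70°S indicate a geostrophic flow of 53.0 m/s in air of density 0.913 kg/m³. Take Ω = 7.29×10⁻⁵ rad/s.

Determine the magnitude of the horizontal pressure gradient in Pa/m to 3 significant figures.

Coriolis parameter at 70°S:
f = 2Ω sin φ = 2 × 7.29×10⁻⁵ × sin 70° = 1.37×10⁻⁴ s⁻¹
Geostrophic balance rearranged: |∂P/∂n| = f ρ V_g
|∂P/∂n| = 1.37×10⁻⁴ × 0.913 × 53.0 = 6.63×10⁻³ Pa/m

6.63×10⁻³ Pa/m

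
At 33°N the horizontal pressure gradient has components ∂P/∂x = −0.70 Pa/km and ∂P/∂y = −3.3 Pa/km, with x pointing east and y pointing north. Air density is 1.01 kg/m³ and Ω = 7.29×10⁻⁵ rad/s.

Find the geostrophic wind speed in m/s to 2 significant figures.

Coriolis parameter at 33°N:
f = 2Ω sin φ = 2 × 7.29×10⁻⁵ × sin 33° = 7.94×10⁻⁵ s⁻¹
Component geostrophic relations (x east, y north):
u_g = −(1/(fρ)) ∂P/∂y,  v_g = (1/(fρ)) ∂P/∂x
u_g = −(−3.3×10⁻³)/(7.94×10⁻⁵ × 1.01) = 41.1 m/s;  v_g = (−0.70×10⁻³)/(7.94×10⁻⁵ × 1.01) = −8.73 m/s
|V_g| = √(u_g² + v_g²) = 42.1 m/s

42 m/s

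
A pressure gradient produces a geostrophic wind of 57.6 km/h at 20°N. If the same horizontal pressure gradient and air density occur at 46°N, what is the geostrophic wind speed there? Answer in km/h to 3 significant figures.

With the same pressure gradient and density, V_g ∝ 1/f ∝ 1/sin φ.
V₂ = V₁ · sin φ₁ / sin φ₂ = 57.6 × sin 20° / sin 46°
V₂ = 57.6 × 0.3420/0.7193 = 27.4 km/h

27.4 km/h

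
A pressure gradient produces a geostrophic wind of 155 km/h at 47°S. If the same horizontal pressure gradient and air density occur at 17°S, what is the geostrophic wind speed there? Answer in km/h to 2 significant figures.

With the same pressure gradient and density, V_g ∝ 1/f ∝ 1/sin φ.
V₂ = V₁ · sin φ₁ / sin φ₂ = 155 × sin 47° / sin 17°
V₂ = 155 × 0.7314/0.2924 = 390 km/h

390 km/h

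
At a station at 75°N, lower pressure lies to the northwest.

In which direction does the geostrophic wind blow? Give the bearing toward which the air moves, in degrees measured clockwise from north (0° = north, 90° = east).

The pressure-gradient force points toward the northwest (bearing 315°).
Geostrophic balance: in the Northern Hemisphere the Coriolis force deflects motion to the right, so the geostrophic wind blows 90° to the right of the pressure-gradient force (low pressure on the left).
Rotating 315° by 90° clockwise gives 045° — the wind blows toward the northeast.

045°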